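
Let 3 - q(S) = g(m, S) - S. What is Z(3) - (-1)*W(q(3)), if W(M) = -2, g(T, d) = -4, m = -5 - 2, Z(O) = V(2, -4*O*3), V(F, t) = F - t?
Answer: 36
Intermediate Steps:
Z(O) = 2 + 12*O (Z(O) = 2 - (-4*O)*3 = 2 - (-12)*O = 2 + 12*O)
m = -7
q(S) = 7 + S (q(S) = 3 - (-4 - S) = 3 + (4 + S) = 7 + S)
Z(3) - (-1)*W(q(3)) = (2 + 12*3) - (-1)*(-2) = (2 + 36) - 1*2 = 38 - 2 = 36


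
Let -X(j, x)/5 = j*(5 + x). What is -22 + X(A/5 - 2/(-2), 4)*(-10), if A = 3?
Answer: 698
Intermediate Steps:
X(j, x) = -5*j*(5 + x)
-22 + X(A/5 - 2/(-2), 4)*(-10) = -22 - 5*(3/5 - 2/(-2))*(5 + 4)*(-10) = -22 - 5*(3*(⅕) - 2*(-½))*9*(-10) = -22 - 5*(⅗ + 1)*9*(-10) = -22 - 5*8/5*9*(-10) = -22 - 72*(-10) = -22 + 720 = 698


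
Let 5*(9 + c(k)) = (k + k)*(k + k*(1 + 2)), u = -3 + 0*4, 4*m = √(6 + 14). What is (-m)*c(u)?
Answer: -27*√5/10 ≈ -6.0374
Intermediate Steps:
m = √5/2 (m = √(6 + 14)/4 = √20/4 = (2*√5)/4 = √5/2 ≈ 1.1180)
u = -3 (u = -3 + 0 = -3)
c(k) = -9 + 8*k²/5 (c(k) = -9 + ((k + k)*(k + k*(1 + 2)))/5 = -9 + ((2*k)*(k + k*3))/5 = -9 + ((2*k)*(k + 3*k))/5 = -9 + ((2*k)*(4*k))/5 = -9 + (8*k²)/5 = -9 + 8*k²/5)
(-m)*c(u) = (-√5/2)*(-9 + (8/5)*(-3)²) = (-√5/2)*(-9 + (8/5)*9) = (-√5/2)*(-9 + 72/5) = -√5/2*(27/5) = -27*√5/10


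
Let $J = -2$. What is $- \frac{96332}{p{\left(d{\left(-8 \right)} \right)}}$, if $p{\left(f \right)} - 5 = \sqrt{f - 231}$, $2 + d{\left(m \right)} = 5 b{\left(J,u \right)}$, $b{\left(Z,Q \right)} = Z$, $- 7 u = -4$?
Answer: $- \frac{120415}{67} + \frac{216747 i \sqrt{3}}{67} \approx -1797.2 + 5603.2 i$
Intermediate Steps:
$u = \frac{4}{7}$ ($u = \left(- \frac{1}{7}\right) \left(-4\right) = \frac{4}{7} \approx 0.57143$)
$d{\left(m \right)} = -12$ ($d{\left(m \right)} = -2 + 5 \left(-2\right) = -2 - 10 = -12$)
$p{\left(f \right)} = 5 + \sqrt{-231 + f}$ ($p{\left(f \right)} = 5 + \sqrt{f - 231} = 5 + \sqrt{-231 + f}$)
$- \frac{96332}{p{\left(d{\left(-8 \right)} \right)}} = - \frac{96332}{5 + \sqrt{-231 - 12}} = - \frac{96332}{5 + \sqrt{-243}} = - \frac{96332}{5 + 9 i \sqrt{3}}$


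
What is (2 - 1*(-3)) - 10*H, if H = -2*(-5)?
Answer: -95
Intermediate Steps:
H = 10
(2 - 1*(-3)) - 10*H = (2 - 1*(-3)) - 10*10 = (2 + 3) - 100 = 5 - 100 = -95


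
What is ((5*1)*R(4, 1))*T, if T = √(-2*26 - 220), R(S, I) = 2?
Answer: 40*I*√17 ≈ 164.92*I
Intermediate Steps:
T = 4*I*√17 (T = √(-52 - 220) = √(-272) = 4*I*√17 ≈ 16.492*I)
((5*1)*R(4, 1))*T = ((5*1)*2)*(4*I*√17) = (5*2)*(4*I*√17) = 10*(4*I*√17) = 40*I*√17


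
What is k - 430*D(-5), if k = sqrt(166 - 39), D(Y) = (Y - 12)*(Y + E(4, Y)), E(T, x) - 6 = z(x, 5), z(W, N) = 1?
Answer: 14620 + sqrt(127) ≈ 14631.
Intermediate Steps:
E(T, x) = 7 (E(T, x) = 6 + 1 = 7)
D(Y) = (-12 + Y)*(7 + Y) (D(Y) = (Y - 12)*(Y + 7) = (-12 + Y)*(7 + Y))
k = sqrt(127) ≈ 11.269
k - 430*D(-5) = sqrt(127) - 430*(-84 + (-5)**2 - 5*(-5)) = sqrt(127) - 430*(-84 + 25 + 25) = sqrt(127) - 430*(-34) = sqrt(127) + 14620 = 14620 + sqrt(127)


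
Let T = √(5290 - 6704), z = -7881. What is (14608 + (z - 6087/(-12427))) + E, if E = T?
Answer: 83602516/12427 + I*√1414 ≈ 6727.5 + 37.603*I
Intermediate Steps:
T = I*√1414 (T = √(-1414) = I*√1414 ≈ 37.603*I)
E = I*√1414 ≈ 37.603*I
(14608 + (z - 6087/(-12427))) + E = (14608 + (-7881 - 6087/(-12427))) + I*√1414 = (14608 + (-7881 - 6087*(-1)/12427)) + I*√1414 = (14608 + (-7881 - 1*(-6087/12427))) + I*√1414 = (14608 + (-7881 + 6087/12427)) + I*√1414 = (14608 - 97931100/12427) + I*√1414 = 83602516/12427 + I*√1414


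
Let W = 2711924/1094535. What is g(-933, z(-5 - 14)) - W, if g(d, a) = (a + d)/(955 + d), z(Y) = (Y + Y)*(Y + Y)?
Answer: 499645057/24079770 ≈ 20.750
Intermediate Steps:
z(Y) = 4*Y**2 (z(Y) = (2*Y)*(2*Y) = 4*Y**2)
g(d, a) = (a + d)/(955 + d)
W = 2711924/1094535 (W = 2711924*(1/1094535) = 2711924/1094535 ≈ 2.4777)
g(-933, z(-5 - 14)) - W = (4*(-5 - 14)**2 - 933)/(955 - 933) - 1*2711924/1094535 = (4*(-19)**2 - 933)/22 - 2711924/1094535 = (4*361 - 933)/22 - 2711924/1094535 = (1444 - 933)/22 - 2711924/1094535 = (1/22)*511 - 2711924/1094535 = 511/22 - 2711924/1094535 = 499645057/24079770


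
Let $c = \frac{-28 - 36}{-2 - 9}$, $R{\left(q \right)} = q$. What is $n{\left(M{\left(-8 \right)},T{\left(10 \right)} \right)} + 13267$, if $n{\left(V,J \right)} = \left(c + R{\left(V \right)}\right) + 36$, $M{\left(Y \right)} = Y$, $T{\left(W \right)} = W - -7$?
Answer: $\frac{146309}{11} \approx 13301.0$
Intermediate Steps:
$c = \frac{64}{11}$ ($c = - \frac{64}{-11} = \left(-64\right) \left(- \frac{1}{11}\right) = \frac{64}{11} \approx 5.8182$)
$T{\left(W \right)} = 7 + W$ ($T{\left(W \right)} = W + 7 = 7 + W$)
$n{\left(V,J \right)} = \frac{460}{11} + V$ ($n{\left(V,J \right)} = \left(\frac{64}{11} + V\right) + 36 = \frac{460}{11} + V$)
$n{\left(M{\left(-8 \right)},T{\left(10 \right)} \right)} + 13267 = \left(\frac{460}{11} - 8\right) + 13267 = \frac{372}{11} + 13267 = \frac{146309}{11}$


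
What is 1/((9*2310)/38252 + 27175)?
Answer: 19126/519759445 ≈ 3.6798e-5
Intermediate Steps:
1/((9*2310)/38252 + 27175) = 1/(20790*(1/38252) + 27175) = 1/(10395/19126 + 27175) = 1/(519759445/19126) = 19126/519759445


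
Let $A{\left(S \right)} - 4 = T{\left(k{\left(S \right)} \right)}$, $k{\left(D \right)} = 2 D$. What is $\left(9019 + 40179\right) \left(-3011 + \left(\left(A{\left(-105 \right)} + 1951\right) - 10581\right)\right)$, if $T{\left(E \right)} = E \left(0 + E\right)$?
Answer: $1597114674$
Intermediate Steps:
$T{\left(E \right)} = E^{2}$ ($T{\left(E \right)} = E E = E^{2}$)
$A{\left(S \right)} = 4 + 4 S^{2}$ ($A{\left(S \right)} = 4 + \left(2 S\right)^{2} = 4 + 4 S^{2}$)
$\left(9019 + 40179\right) \left(-3011 + \left(\left(A{\left(-105 \right)} + 1951\right) - 10581\right)\right) = \left(9019 + 40179\right) \left(-3011 + \left(\left(\left(4 + 4 \left(-105\right)^{2}\right) + 1951\right) - 10581\right)\right) = 49198 \left(-3011 + \left(\left(\left(4 + 4 \cdot 11025\right) + 1951\right) - 10581\right)\right) = 49198 \left(-3011 + \left(\left(\left(4 + 44100\right) + 1951\right) - 10581\right)\right) = 49198 \left(-3011 + \left(\left(44104 + 1951\right) - 10581\right)\right) = 49198 \left(-3011 + \left(46055 - 10581\right)\right) = 49198 \left(-3011 + 35474\right) = 49198 \cdot 32463 = 1597114674$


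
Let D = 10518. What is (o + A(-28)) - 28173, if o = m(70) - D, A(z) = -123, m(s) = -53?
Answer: -38867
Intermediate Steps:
o = -10571 (o = -53 - 1*10518 = -53 - 10518 = -10571)
(o + A(-28)) - 28173 = (-10571 - 123) - 28173 = -10694 - 28173 = -38867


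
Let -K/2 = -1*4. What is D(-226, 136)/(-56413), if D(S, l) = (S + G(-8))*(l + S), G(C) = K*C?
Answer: -26100/56413 ≈ -0.46266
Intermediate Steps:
K = 8 (K = -(-2)*4 = -2*(-4) = 8)
G(C) = 8*C
D(S, l) = (-64 + S)*(S + l) (D(S, l) = (S + 8*(-8))*(l + S) = (S - 64)*(S + l) = (-64 + S)*(S + l))
D(-226, 136)/(-56413) = ((-226)² - 64*(-226) - 64*136 - 226*136)/(-56413) = (51076 + 14464 - 8704 - 30736)*(-1/56413) = 26100*(-1/56413) = -26100/56413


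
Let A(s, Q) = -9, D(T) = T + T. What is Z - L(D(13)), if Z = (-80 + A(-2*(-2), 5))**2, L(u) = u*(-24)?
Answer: 8545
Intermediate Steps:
D(T) = 2*T
L(u) = -24*u
Z = 7921 (Z = (-80 - 9)**2 = (-89)**2 = 7921)
Z - L(D(13)) = 7921 - (-24)*2*13 = 7921 - (-24)*26 = 7921 - 1*(-624) = 7921 + 624 = 8545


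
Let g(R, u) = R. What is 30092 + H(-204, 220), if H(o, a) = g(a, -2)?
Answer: 30312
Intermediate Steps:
H(o, a) = a
30092 + H(-204, 220) = 30092 + 220 = 30312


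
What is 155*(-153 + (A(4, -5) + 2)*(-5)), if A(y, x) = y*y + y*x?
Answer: -22165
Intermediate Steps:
A(y, x) = y**2 + x*y
155*(-153 + (A(4, -5) + 2)*(-5)) = 155*(-153 + (4*(-5 + 4) + 2)*(-5)) = 155*(-153 + (4*(-1) + 2)*(-5)) = 155*(-153 + (-4 + 2)*(-5)) = 155*(-153 - 2*(-5)) = 155*(-153 + 10) = 155*(-143) = -22165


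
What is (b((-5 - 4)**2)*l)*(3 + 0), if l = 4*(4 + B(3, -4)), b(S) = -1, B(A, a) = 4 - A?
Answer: -60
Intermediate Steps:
l = 20 (l = 4*(4 + (4 - 1*3)) = 4*(4 + (4 - 3)) = 4*(4 + 1) = 4*5 = 20)
(b((-5 - 4)**2)*l)*(3 + 0) = (-1*20)*(3 + 0) = -20*3 = -60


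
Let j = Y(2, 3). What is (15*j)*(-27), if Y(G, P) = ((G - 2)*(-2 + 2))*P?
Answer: 0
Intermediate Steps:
Y(G, P) = 0 (Y(G, P) = ((-2 + G)*0)*P = 0*P = 0)
j = 0
(15*j)*(-27) = (15*0)*(-27) = 0*(-27) = 0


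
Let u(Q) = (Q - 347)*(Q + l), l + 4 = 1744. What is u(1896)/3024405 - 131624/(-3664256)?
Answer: 292163541857/153919363440 ≈ 1.8982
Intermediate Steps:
l = 1740 (l = -4 + 1744 = 1740)
u(Q) = (-347 + Q)*(1740 + Q) (u(Q) = (Q - 347)*(Q + 1740) = (-347 + Q)*(1740 + Q))
u(1896)/3024405 - 131624/(-3664256) = (-603780 + 1896**2 + 1393*1896)/3024405 - 131624/(-3664256) = (-603780 + 3594816 + 2641128)*(1/3024405) - 131624*(-1/3664256) = 5632164*(1/3024405) + 16453/458032 = 625796/336045 + 16453/458032 = 292163541857/153919363440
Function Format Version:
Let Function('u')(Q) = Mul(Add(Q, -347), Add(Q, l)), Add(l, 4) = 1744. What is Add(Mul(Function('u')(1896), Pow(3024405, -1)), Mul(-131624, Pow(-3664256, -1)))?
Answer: Rational(292163541857, 153919363440) ≈ 1.8982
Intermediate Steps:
l = 1740 (l = Add(-4, 1744) = 1740)
Function('u')(Q) = Mul(Add(-347, Q), Add(1740, Q)) (Function('u')(Q) = Mul(Add(Q, -347), Add(Q, 1740)) = Mul(Add(-347, Q), Add(1740, Q)))
Add(Mul(Function('u')(1896), Pow(3024405, -1)), Mul(-131624, Pow(-3664256, -1))) = Add(Mul(Add(-603780, Pow(1896, 2), Mul(1393, 1896)), Pow(3024405, -1)), Mul(-131624, Pow(-3664256, -1))) = Add(Mul(Add(-603780, 3594816, 2641128), Rational(1, 3024405)), Mul(-131624, Rational(-1, 3664256))) = Add(Mul(5632164, Rational(1, 3024405)), Rational(16453, 458032)) = Add(Rational(625796, 336045), Rational(16453, 458032)) = Rational(292163541857, 153919363440)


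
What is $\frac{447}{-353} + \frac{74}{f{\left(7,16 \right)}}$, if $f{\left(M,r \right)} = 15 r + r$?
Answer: $- \frac{44155}{45184} \approx -0.97723$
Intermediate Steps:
$f{\left(M,r \right)} = 16 r$
$\frac{447}{-353} + \frac{74}{f{\left(7,16 \right)}} = \frac{447}{-353} + \frac{74}{16 \cdot 16} = 447 \left(- \frac{1}{353}\right) + \frac{74}{256} = - \frac{447}{353} + 74 \cdot \frac{1}{256} = - \frac{447}{353} + \frac{37}{128} = - \frac{44155}{45184}$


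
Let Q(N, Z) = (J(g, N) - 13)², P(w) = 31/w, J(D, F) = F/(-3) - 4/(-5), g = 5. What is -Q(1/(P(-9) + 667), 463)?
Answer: -132719590249/891619600 ≈ -148.85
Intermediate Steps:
J(D, F) = ⅘ - F/3 (J(D, F) = F*(-⅓) - 4*(-⅕) = -F/3 + ⅘ = ⅘ - F/3)
Q(N, Z) = (-61/5 - N/3)² (Q(N, Z) = ((⅘ - N/3) - 13)² = (-61/5 - N/3)²)
-Q(1/(P(-9) + 667), 463) = -(183 + 5/(31/(-9) + 667))²/225 = -(183 + 5/(31*(-⅑) + 667))²/225 = -(183 + 5/(-31/9 + 667))²/225 = -(183 + 5/(5972/9))²/225 = -(183 + 5*(9/5972))²/225 = -(183 + 45/5972)²/225 = -(1092921/5972)²/225 = -1194476312241/(225*35664784) = -1*132719590249/891619600 = -132719590249/891619600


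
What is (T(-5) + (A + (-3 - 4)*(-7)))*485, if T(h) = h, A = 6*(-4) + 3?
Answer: 11155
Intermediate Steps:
A = -21 (A = -24 + 3 = -21)
(T(-5) + (A + (-3 - 4)*(-7)))*485 = (-5 + (-21 + (-3 - 4)*(-7)))*485 = (-5 + (-21 - 7*(-7)))*485 = (-5 + (-21 + 49))*485 = (-5 + 28)*485 = 23*485 = 11155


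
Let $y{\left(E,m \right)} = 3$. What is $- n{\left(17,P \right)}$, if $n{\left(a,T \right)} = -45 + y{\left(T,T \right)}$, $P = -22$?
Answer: $42$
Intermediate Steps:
$n{\left(a,T \right)} = -42$ ($n{\left(a,T \right)} = -45 + 3 = -42$)
$- n{\left(17,P \right)} = \left(-1\right) \left(-42\right) = 42$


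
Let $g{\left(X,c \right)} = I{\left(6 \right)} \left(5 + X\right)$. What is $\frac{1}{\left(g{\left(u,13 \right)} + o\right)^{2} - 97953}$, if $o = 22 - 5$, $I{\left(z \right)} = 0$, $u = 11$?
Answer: $- \frac{1}{97664} \approx -1.0239 \cdot 10^{-5}$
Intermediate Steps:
$g{\left(X,c \right)} = 0$ ($g{\left(X,c \right)} = 0 \left(5 + X\right) = 0$)
$o = 17$ ($o = 22 - 5 = 17$)
$\frac{1}{\left(g{\left(u,13 \right)} + o\right)^{2} - 97953} = \frac{1}{\left(0 + 17\right)^{2} - 97953} = \frac{1}{17^{2} - 97953} = \frac{1}{289 - 97953} = \frac{1}{-97664} = - \frac{1}{97664}$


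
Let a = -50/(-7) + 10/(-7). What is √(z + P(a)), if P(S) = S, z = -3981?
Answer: I*√194789/7 ≈ 63.05*I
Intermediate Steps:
a = 40/7 (a = -50*(-⅐) + 10*(-⅐) = 50/7 - 10/7 = 40/7 ≈ 5.7143)
√(z + P(a)) = √(-3981 + 40/7) = √(-27827/7) = I*√194789/7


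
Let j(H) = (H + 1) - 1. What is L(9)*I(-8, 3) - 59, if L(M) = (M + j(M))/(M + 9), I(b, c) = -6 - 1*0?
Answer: -65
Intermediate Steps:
j(H) = H (j(H) = (1 + H) - 1 = H)
I(b, c) = -6 (I(b, c) = -6 + 0 = -6)
L(M) = 2*M/(9 + M) (L(M) = (M + M)/(M + 9) = (2*M)/(9 + M) = 2*M/(9 + M))
L(9)*I(-8, 3) - 59 = (2*9/(9 + 9))*(-6) - 59 = (2*9/18)*(-6) - 59 = (2*9*(1/18))*(-6) - 59 = 1*(-6) - 59 = -6 - 59 = -65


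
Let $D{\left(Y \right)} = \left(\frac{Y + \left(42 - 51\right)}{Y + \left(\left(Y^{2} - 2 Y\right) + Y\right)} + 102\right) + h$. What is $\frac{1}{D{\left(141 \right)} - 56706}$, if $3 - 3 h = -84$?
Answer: $- \frac{6627}{374922481} \approx -1.7676 \cdot 10^{-5}$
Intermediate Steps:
$h = 29$ ($h = 1 - -28 = 1 + 28 = 29$)
$D{\left(Y \right)} = 131 + \frac{-9 + Y}{Y^{2}}$ ($D{\left(Y \right)} = \left(\frac{Y + \left(42 - 51\right)}{Y + \left(\left(Y^{2} - 2 Y\right) + Y\right)} + 102\right) + 29 = \left(\frac{Y - 9}{Y + \left(Y^{2} - Y\right)} + 102\right) + 29 = \left(\frac{-9 + Y}{Y^{2}} + 102\right) + 29 = \left(102 + \frac{-9 + Y}{Y^{2}}\right) + 29 = 131 + \frac{-9 + Y}{Y^{2}}$)
$\frac{1}{D{\left(141 \right)} - 56706} = \frac{1}{\left(131 + \frac{1}{141} - \frac{9}{19881}\right) - 56706} = \frac{1}{\left(131 + \frac{1}{141} - \frac{1}{2209}\right) - 56706} = \frac{1}{\frac{868181}{6627} - 56706} = \frac{1}{- \frac{374922481}{6627}} = - \frac{6627}{374922481}$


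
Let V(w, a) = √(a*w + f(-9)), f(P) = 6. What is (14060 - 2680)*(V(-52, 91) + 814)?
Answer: 9263320 + 11380*I*√4726 ≈ 9.2633e+6 + 7.8233e+5*I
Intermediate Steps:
V(w, a) = √(6 + a*w) (V(w, a) = √(a*w + 6) = √(6 + a*w))
(14060 - 2680)*(V(-52, 91) + 814) = (14060 - 2680)*(√(6 + 91*(-52)) + 814) = 11380*(√(6 - 4732) + 814) = 11380*(√(-4726) + 814) = 11380*(I*√4726 + 814) = 11380*(814 + I*√4726) = 9263320 + 11380*I*√4726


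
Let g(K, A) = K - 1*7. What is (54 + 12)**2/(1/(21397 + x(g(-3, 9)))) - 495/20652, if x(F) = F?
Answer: 641325638283/6884 ≈ 9.3162e+7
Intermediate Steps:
g(K, A) = -7 + K (g(K, A) = K - 7 = -7 + K)
(54 + 12)**2/(1/(21397 + x(g(-3, 9)))) - 495/20652 = (54 + 12)**2/(1/(21397 + (-7 - 3))) - 495/20652 = 66**2/(1/(21397 - 10)) - 495*1/20652 = 4356/(1/21387) - 165/6884 = 4356*21387 - 165/6884 = 93161772 - 165/6884 = 641325638283/6884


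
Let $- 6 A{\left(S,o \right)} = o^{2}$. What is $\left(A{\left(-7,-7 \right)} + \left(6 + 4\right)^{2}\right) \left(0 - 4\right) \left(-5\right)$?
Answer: $\frac{5510}{3} \approx 1836.7$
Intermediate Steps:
$A{\left(S,o \right)} = - \frac{o^{2}}{6}$
$\left(A{\left(-7,-7 \right)} + \left(6 + 4\right)^{2}\right) \left(0 - 4\right) \left(-5\right) = \left(- \frac{\left(-7\right)^{2}}{6} + \left(6 + 4\right)^{2}\right) \left(0 - 4\right) \left(-5\right) = \left(\left(- \frac{1}{6}\right) 49 + 10^{2}\right) \left(\left(-4\right) \left(-5\right)\right) = \left(- \frac{49}{6} + 100\right) 20 = \frac{551}{6} \cdot 20 = \frac{5510}{3}$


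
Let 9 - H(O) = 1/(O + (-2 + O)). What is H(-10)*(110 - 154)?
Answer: -398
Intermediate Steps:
H(O) = 9 - 1/(-2 + 2*O) (H(O) = 9 - 1/(O + (-2 + O)) = 9 - 1/(-2 + 2*O))
H(-10)*(110 - 154) = ((-19 + 18*(-10))/(2*(-1 - 10)))*(110 - 154) = ((1/2)*(-19 - 180)/(-11))*(-44) = ((1/2)*(-1/11)*(-199))*(-44) = (199/22)*(-44) = -398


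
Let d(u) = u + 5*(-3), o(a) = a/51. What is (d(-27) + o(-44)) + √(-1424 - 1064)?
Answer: -2186/51 + 2*I*√622 ≈ -42.863 + 49.88*I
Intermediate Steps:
o(a) = a/51 (o(a) = a*(1/51) = a/51)
d(u) = -15 + u (d(u) = u - 15 = -15 + u)
(d(-27) + o(-44)) + √(-1424 - 1064) = ((-15 - 27) + (1/51)*(-44)) + √(-1424 - 1064) = (-42 - 44/51) + √(-2488) = -2186/51 + 2*I*√622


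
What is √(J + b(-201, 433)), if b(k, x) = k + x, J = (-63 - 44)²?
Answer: √11681 ≈ 108.08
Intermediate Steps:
J = 11449 (J = (-107)² = 11449)
√(J + b(-201, 433)) = √(11449 + (-201 + 433)) = √(11449 + 232) = √11681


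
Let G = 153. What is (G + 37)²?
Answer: 36100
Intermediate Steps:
(G + 37)² = (153 + 37)² = 190² = 36100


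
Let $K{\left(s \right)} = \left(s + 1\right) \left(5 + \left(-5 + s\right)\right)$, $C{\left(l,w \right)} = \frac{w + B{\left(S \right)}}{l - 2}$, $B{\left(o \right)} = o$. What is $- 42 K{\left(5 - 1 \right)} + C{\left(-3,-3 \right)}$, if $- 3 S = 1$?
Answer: $- \frac{2518}{3} \approx -839.33$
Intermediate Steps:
$S = - \frac{1}{3}$ ($S = \left(- \frac{1}{3}\right) 1 = - \frac{1}{3} \approx -0.33333$)
$C{\left(l,w \right)} = \frac{- \frac{1}{3} + w}{-2 + l}$ ($C{\left(l,w \right)} = \frac{w - \frac{1}{3}}{l - 2} = \frac{- \frac{1}{3} + w}{-2 + l}$)
$K{\left(s \right)} = s \left(1 + s\right)$ ($K{\left(s \right)} = \left(1 + s\right) s = s \left(1 + s\right)$)
$- 42 K{\left(5 - 1 \right)} + C{\left(-3,-3 \right)} = - 42 \left(5 - 1\right) \left(1 + \left(5 - 1\right)\right) + \frac{- \frac{1}{3} - 3}{-2 - 3} = - 42 \cdot 4 \left(1 + 4\right) + \frac{1}{-5} \left(- \frac{10}{3}\right) = - 42 \cdot 4 \cdot 5 - - \frac{2}{3} = \left(-42\right) 20 + \frac{2}{3} = -840 + \frac{2}{3} = - \frac{2518}{3}$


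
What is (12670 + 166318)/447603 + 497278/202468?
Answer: 129411233509/45312642102 ≈ 2.8560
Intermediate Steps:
(12670 + 166318)/447603 + 497278/202468 = 178988*(1/447603) + 497278*(1/202468) = 178988/447603 + 248639/101234 = 129411233509/45312642102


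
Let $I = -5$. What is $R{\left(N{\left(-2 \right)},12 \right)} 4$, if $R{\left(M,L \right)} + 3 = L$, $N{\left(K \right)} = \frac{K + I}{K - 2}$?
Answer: $36$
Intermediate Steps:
$N{\left(K \right)} = \frac{-5 + K}{-2 + K}$ ($N{\left(K \right)} = \frac{K - 5}{K - 2} = \frac{-5 + K}{-2 + K}$)
$R{\left(M,L \right)} = -3 + L$
$R{\left(N{\left(-2 \right)},12 \right)} 4 = \left(-3 + 12\right) 4 = 9 \cdot 4 = 36$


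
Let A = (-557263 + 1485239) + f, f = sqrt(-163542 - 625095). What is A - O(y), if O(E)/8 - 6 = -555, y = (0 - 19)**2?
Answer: 932368 + I*sqrt(788637) ≈ 9.3237e+5 + 888.05*I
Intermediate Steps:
y = 361 (y = (-19)**2 = 361)
f = I*sqrt(788637) (f = sqrt(-788637) = I*sqrt(788637) ≈ 888.05*I)
O(E) = -4392 (O(E) = 48 + 8*(-555) = 48 - 4440 = -4392)
A = 927976 + I*sqrt(788637) (A = (-557263 + 1485239) + I*sqrt(788637) = 927976 + I*sqrt(788637) ≈ 9.2798e+5 + 888.05*I)
A - O(y) = (927976 + I*sqrt(788637)) - 1*(-4392) = (927976 + I*sqrt(788637)) + 4392 = 932368 + I*sqrt(788637)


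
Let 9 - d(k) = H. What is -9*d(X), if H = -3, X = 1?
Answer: -108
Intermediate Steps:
d(k) = 12 (d(k) = 9 - 1*(-3) = 9 + 3 = 12)
-9*d(X) = -9*12 = -108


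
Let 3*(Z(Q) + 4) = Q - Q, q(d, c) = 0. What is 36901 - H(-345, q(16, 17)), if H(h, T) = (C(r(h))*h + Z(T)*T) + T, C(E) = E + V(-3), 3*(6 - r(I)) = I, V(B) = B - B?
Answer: 78646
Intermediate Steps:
V(B) = 0
Z(Q) = -4 (Z(Q) = -4 + (Q - Q)/3 = -4 + (⅓)*0 = -4 + 0 = -4)
r(I) = 6 - I/3
C(E) = E (C(E) = E + 0 = E)
H(h, T) = -3*T + h*(6 - h/3) (H(h, T) = ((6 - h/3)*h - 4*T) + T = (h*(6 - h/3) - 4*T) + T = (-4*T + h*(6 - h/3)) + T = -3*T + h*(6 - h/3))
36901 - H(-345, q(16, 17)) = 36901 - (-3*0 - ⅓*(-345)*(-18 - 345)) = 36901 - (0 - ⅓*(-345)*(-363)) = 36901 - (0 - 41745) = 36901 - 1*(-41745) = 36901 + 41745 = 78646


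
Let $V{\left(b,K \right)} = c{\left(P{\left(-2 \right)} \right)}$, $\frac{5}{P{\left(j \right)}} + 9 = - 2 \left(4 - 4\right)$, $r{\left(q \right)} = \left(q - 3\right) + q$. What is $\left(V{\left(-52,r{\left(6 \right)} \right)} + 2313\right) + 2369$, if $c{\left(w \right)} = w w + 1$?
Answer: $\frac{379348}{81} \approx 4683.3$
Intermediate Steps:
$r{\left(q \right)} = -3 + 2 q$ ($r{\left(q \right)} = \left(-3 + q\right) + q = -3 + 2 q$)
$P{\left(j \right)} = - \frac{5}{9}$ ($P{\left(j \right)} = \frac{5}{-9 - 2 \left(4 - 4\right)} = \frac{5}{-9 - 0} = \frac{5}{-9 + 0} = \frac{5}{-9} = 5 \left(- \frac{1}{9}\right) = - \frac{5}{9}$)
$c{\left(w \right)} = 1 + w^{2}$ ($c{\left(w \right)} = w^{2} + 1 = 1 + w^{2}$)
$V{\left(b,K \right)} = \frac{106}{81}$ ($V{\left(b,K \right)} = 1 + \left(- \frac{5}{9}\right)^{2} = 1 + \frac{25}{81} = \frac{106}{81}$)
$\left(V{\left(-52,r{\left(6 \right)} \right)} + 2313\right) + 2369 = \left(\frac{106}{81} + 2313\right) + 2369 = \frac{187459}{81} + 2369 = \frac{379348}{81}$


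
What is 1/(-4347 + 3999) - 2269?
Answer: -789613/348 ≈ -2269.0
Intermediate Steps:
1/(-4347 + 3999) - 2269 = 1/(-348) - 2269 = -1/348 - 2269 = -789613/348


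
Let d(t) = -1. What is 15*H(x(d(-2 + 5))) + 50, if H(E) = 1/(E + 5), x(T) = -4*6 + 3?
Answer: 785/16 ≈ 49.063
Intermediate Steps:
x(T) = -21 (x(T) = -24 + 3 = -21)
H(E) = 1/(5 + E)
15*H(x(d(-2 + 5))) + 50 = 15/(5 - 21) + 50 = 15/(-16) + 50 = 15*(-1/16) + 50 = -15/16 + 50 = 785/16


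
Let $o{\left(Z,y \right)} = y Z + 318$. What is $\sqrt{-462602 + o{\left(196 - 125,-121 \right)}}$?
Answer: $5 i \sqrt{18835} \approx 686.2 i$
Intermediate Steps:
$o{\left(Z,y \right)} = 318 + Z y$ ($o{\left(Z,y \right)} = Z y + 318 = 318 + Z y$)
$\sqrt{-462602 + o{\left(196 - 125,-121 \right)}} = \sqrt{-462602 + \left(318 + \left(196 - 125\right) \left(-121\right)\right)} = \sqrt{-462602 + \left(318 + 71 \left(-121\right)\right)} = \sqrt{-462602 + \left(318 - 8591\right)} = \sqrt{-462602 - 8273} = \sqrt{-470875} = 5 i \sqrt{18835}$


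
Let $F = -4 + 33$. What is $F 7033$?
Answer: $203957$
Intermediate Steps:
$F = 29$
$F 7033 = 29 \cdot 7033 = 203957$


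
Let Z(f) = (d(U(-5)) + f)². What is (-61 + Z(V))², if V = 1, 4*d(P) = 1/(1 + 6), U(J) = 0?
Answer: 2207402289/614656 ≈ 3591.3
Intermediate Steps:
d(P) = 1/28 (d(P) = 1/(4*(1 + 6)) = (¼)/7 = (¼)*(⅐) = 1/28)
Z(f) = (1/28 + f)²
(-61 + Z(V))² = (-61 + (1 + 28*1)²/784)² = (-61 + (1 + 28)²/784)² = (-61 + (1/784)*29²)² = (-61 + (1/784)*841)² = (-61 + 841/784)² = (-46983/784)² = 2207402289/614656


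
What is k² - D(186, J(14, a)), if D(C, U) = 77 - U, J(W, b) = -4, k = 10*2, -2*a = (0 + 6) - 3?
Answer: 319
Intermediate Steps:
a = -3/2 (a = -((0 + 6) - 3)/2 = -(6 - 3)/2 = -½*3 = -3/2 ≈ -1.5000)
k = 20
k² - D(186, J(14, a)) = 20² - (77 - 1*(-4)) = 400 - (77 + 4) = 400 - 1*81 = 400 - 81 = 319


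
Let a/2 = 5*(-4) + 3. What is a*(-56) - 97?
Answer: 1807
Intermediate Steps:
a = -34 (a = 2*(5*(-4) + 3) = 2*(-20 + 3) = 2*(-17) = -34)
a*(-56) - 97 = -34*(-56) - 97 = 1904 - 97 = 1807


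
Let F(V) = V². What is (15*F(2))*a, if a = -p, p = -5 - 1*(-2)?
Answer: 180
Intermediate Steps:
p = -3 (p = -5 + 2 = -3)
a = 3 (a = -1*(-3) = 3)
(15*F(2))*a = (15*2²)*3 = (15*4)*3 = 60*3 = 180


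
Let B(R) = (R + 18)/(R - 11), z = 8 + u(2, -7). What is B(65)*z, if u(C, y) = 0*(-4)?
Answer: 332/27 ≈ 12.296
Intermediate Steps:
u(C, y) = 0
z = 8 (z = 8 + 0 = 8)
B(R) = (18 + R)/(-11 + R)
B(65)*z = ((18 + 65)/(-11 + 65))*8 = (83/54)*8 = 332/27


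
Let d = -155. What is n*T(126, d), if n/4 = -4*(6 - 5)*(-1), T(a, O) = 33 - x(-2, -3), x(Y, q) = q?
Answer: 576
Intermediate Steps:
T(a, O) = 36 (T(a, O) = 33 - 1*(-3) = 33 + 3 = 36)
n = 16 (n = 4*(-4*(6 - 5)*(-1)) = 4*(-4*1*(-1)) = 4*(-4*(-1)) = 4*4 = 16)
n*T(126, d) = 16*36 = 576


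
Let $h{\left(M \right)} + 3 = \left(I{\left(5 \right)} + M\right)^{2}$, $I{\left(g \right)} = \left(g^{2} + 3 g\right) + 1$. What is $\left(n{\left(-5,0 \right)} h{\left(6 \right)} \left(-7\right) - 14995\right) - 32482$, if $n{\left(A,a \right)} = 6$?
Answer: $-140129$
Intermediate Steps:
$I{\left(g \right)} = 1 + g^{2} + 3 g$
$h{\left(M \right)} = -3 + \left(41 + M\right)^{2}$ ($h{\left(M \right)} = -3 + \left(\left(1 + 5^{2} + 3 \cdot 5\right) + M\right)^{2} = -3 + \left(\left(1 + 25 + 15\right) + M\right)^{2} = -3 + \left(41 + M\right)^{2}$)
$\left(n{\left(-5,0 \right)} h{\left(6 \right)} \left(-7\right) - 14995\right) - 32482 = \left(6 \left(-3 + \left(41 + 6\right)^{2}\right) \left(-7\right) - 14995\right) - 32482 = \left(6 \left(-3 + 47^{2}\right) \left(-7\right) - 14995\right) - 32482 = \left(6 \left(-3 + 2209\right) \left(-7\right) - 14995\right) - 32482 = \left(6 \cdot 2206 \left(-7\right) - 14995\right) - 32482 = \left(13236 \left(-7\right) - 14995\right) - 32482 = \left(-92652 - 14995\right) - 32482 = -107647 - 32482 = -140129$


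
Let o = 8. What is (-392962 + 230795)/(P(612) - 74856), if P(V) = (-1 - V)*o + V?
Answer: 162167/79148 ≈ 2.0489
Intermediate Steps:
P(V) = -8 - 7*V (P(V) = (-1 - V)*8 + V = (-8 - 8*V) + V = -8 - 7*V)
(-392962 + 230795)/(P(612) - 74856) = (-392962 + 230795)/((-8 - 7*612) - 74856) = -162167/((-8 - 4284) - 74856) = -162167/(-4292 - 74856) = -162167/(-79148) = -162167*(-1/79148) = 162167/79148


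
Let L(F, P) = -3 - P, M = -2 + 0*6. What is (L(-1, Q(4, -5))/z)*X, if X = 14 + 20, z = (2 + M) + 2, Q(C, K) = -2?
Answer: -17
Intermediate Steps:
M = -2 (M = -2 + 0 = -2)
z = 2 (z = (2 - 2) + 2 = 0 + 2 = 2)
X = 34
(L(-1, Q(4, -5))/z)*X = ((-3 - 1*(-2))/2)*34 = ((-3 + 2)*(1/2))*34 = -1*1/2*34 = -1/2*34 = -17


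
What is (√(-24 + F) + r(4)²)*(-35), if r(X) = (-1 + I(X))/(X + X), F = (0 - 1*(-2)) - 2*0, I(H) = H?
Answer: -315/64 - 35*I*√22 ≈ -4.9219 - 164.16*I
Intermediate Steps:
F = 2 (F = (0 + 2) + 0 = 2 + 0 = 2)
r(X) = (-1 + X)/(2*X) (r(X) = (-1 + X)/(X + X) = (-1 + X)/((2*X)) = (-1 + X)*(1/(2*X)) = (-1 + X)/(2*X))
(√(-24 + F) + r(4)²)*(-35) = (√(-24 + 2) + ((½)*(-1 + 4)/4)²)*(-35) = (√(-22) + ((½)*(¼)*3)²)*(-35) = (I*√22 + (3/8)²)*(-35) = (I*√22 + 9/64)*(-35) = (9/64 + I*√22)*(-35) = -315/64 - 35*I*√22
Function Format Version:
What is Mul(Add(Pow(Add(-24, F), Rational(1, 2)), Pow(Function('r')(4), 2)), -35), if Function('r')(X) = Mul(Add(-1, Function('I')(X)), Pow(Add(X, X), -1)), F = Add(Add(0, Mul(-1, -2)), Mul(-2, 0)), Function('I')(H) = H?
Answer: Add(Rational(-315, 64), Mul(-35, I, Pow(22, Rational(1, 2)))) ≈ Add(-4.9219, Mul(-164.16, I))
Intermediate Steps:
F = 2 (F = Add(Add(0, 2), 0) = Add(2, 0) = 2)
Function('r')(X) = Mul(Rational(1, 2), Pow(X, -1), Add(-1, X)) (Function('r')(X) = Mul(Add(-1, X), Pow(Add(X, X), -1)) = Mul(Add(-1, X), Pow(Mul(2, X), -1)) = Mul(Add(-1, X), Mul(Rational(1, 2), Pow(X, -1))) = Mul(Rational(1, 2), Pow(X, -1), Add(-1, X)))
Mul(Add(Pow(Add(-24, F), Rational(1, 2)), Pow(Function('r')(4), 2)), -35) = Mul(Add(Pow(Add(-24, 2), Rational(1, 2)), Pow(Mul(Rational(1, 2), Pow(4, -1), Add(-1, 4)), 2)), -35) = Mul(Add(Pow(-22, Rational(1, 2)), Pow(Mul(Rational(1, 2), Rational(1, 4), 3), 2)), -35) = Mul(Add(Mul(I, Pow(22, Rational(1, 2))), Pow(Rational(3, 8), 2)), -35) = Mul(Add(Mul(I, Pow(22, Rational(1, 2))), Rational(9, 64)), -35) = Mul(Add(Rational(9, 64), Mul(I, Pow(22, Rational(1, 2)))), -35) = Add(Rational(-315, 64), Mul(-35, I, Pow(22, Rational(1, 2))))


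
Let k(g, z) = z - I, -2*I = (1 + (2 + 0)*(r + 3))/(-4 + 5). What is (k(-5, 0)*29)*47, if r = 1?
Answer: 12267/2 ≈ 6133.5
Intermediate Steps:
I = -9/2 (I = -(1 + (2 + 0)*(1 + 3))/(2*(-4 + 5)) = -(1 + 2*4)/(2*1) = -(1 + 8)/2 = -9/2 ≈ -4.5000)
k(g, z) = 9/2 + z (k(g, z) = z - 1*(-9/2) = z + 9/2 = 9/2 + z)
(k(-5, 0)*29)*47 = ((9/2 + 0)*29)*47 = ((9/2)*29)*47 = (261/2)*47 = 12267/2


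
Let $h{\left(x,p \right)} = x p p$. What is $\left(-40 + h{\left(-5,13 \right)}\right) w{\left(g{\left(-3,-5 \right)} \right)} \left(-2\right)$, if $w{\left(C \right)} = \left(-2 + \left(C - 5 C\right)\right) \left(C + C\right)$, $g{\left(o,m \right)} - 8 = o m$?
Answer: $-7653480$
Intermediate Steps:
$g{\left(o,m \right)} = 8 + m o$ ($g{\left(o,m \right)} = 8 + o m = 8 + m o$)
$h{\left(x,p \right)} = x p^{2}$ ($h{\left(x,p \right)} = p x p = x p^{2}$)
$w{\left(C \right)} = 2 C \left(-2 - 4 C\right)$ ($w{\left(C \right)} = \left(-2 - 4 C\right) 2 C = 2 C \left(-2 - 4 C\right)$)
$\left(-40 + h{\left(-5,13 \right)}\right) w{\left(g{\left(-3,-5 \right)} \right)} \left(-2\right) = \left(-40 - 5 \cdot 13^{2}\right) - 4 \left(8 - -15\right) \left(1 + 2 \left(8 - -15\right)\right) \left(-2\right) = \left(-40 - 845\right) - 4 \left(8 + 15\right) \left(1 + 2 \left(8 + 15\right)\right) \left(-2\right) = \left(-40 - 845\right) \left(-4\right) 23 \left(1 + 2 \cdot 23\right) \left(-2\right) = - 885 \left(-4\right) 23 \left(1 + 46\right) \left(-2\right) = - 885 \left(-4\right) 23 \cdot 47 \left(-2\right) = - 885 \left(\left(-4324\right) \left(-2\right)\right) = \left(-885\right) 8648 = -7653480$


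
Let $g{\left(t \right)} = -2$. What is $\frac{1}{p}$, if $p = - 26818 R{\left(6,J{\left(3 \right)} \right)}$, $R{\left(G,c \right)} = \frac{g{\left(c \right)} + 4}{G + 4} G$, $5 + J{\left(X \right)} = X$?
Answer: $- \frac{5}{160908} \approx -3.1074 \cdot 10^{-5}$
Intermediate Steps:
$J{\left(X \right)} = -5 + X$
$R{\left(G,c \right)} = \frac{2 G}{4 + G}$ ($R{\left(G,c \right)} = \frac{-2 + 4}{G + 4} G = \frac{2}{4 + G} G = \frac{2 G}{4 + G}$)
$p = - \frac{160908}{5}$ ($p = - 26818 \cdot 2 \cdot 6 \frac{1}{4 + 6} = - 26818 \cdot 2 \cdot 6 \cdot \frac{1}{10} = \left(-26818\right) \frac{6}{5} = - \frac{160908}{5} \approx -32182.0$)
$\frac{1}{p} = \frac{1}{- \frac{160908}{5}} = - \frac{5}{160908}$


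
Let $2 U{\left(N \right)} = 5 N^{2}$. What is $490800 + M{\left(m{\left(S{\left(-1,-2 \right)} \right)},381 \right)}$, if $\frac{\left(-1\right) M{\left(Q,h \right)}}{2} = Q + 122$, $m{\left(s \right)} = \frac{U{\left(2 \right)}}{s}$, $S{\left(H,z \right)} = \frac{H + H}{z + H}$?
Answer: $490526$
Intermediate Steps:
$U{\left(N \right)} = \frac{5 N^{2}}{2}$
$S{\left(H,z \right)} = \frac{2 H}{H + z}$
$m{\left(s \right)} = \frac{10}{s}$ ($m{\left(s \right)} = \frac{\frac{5}{2} \cdot 2^{2}}{s} = \frac{\frac{5}{2} \cdot 4}{s} = \frac{10}{s}$)
$M{\left(Q,h \right)} = -244 - 2 Q$ ($M{\left(Q,h \right)} = - 2 \left(Q + 122\right) = - 2 \left(122 + Q\right) = -244 - 2 Q$)
$490800 + M{\left(m{\left(S{\left(-1,-2 \right)} \right)},381 \right)} = 490800 - \left(244 + 2 \frac{10}{2 \left(-1\right) \frac{1}{-1 - 2}}\right) = 490800 - \left(244 + 2 \frac{10}{2 \left(-1\right) \frac{1}{-3}}\right) = 490800 - \left(244 + 2 \frac{10}{2 \left(-1\right) \left(- \frac{1}{3}\right)}\right) = 490800 - \left(244 + 2 \frac{10}{\frac{2}{3}}\right) = 490800 - \left(244 + 2 \cdot 10 \cdot \frac{3}{2}\right) = 490800 - 274 = 490526$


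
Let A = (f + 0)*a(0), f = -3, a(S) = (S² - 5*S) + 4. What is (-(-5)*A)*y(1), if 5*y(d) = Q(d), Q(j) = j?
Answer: -12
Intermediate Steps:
a(S) = 4 + S² - 5*S
y(d) = d/5
A = -12 (A = (-3 + 0)*(4 + 0² - 5*0) = -3*(4 + 0 + 0) = -3*4 = -12)
(-(-5)*A)*y(1) = (-(-5)*(-12))*((⅕)*1) = -5*12*(⅕) = -60*⅕ = -12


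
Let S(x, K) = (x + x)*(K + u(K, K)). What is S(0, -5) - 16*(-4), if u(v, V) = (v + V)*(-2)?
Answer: 64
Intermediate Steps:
u(v, V) = -2*V - 2*v (u(v, V) = (V + v)*(-2) = -2*V - 2*v)
S(x, K) = -6*K*x (S(x, K) = (x + x)*(K + (-2*K - 2*K)) = (2*x)*(K - 4*K) = (2*x)*(-3*K) = -6*K*x)
S(0, -5) - 16*(-4) = -6*(-5)*0 - 16*(-4) = 0 + 64 = 64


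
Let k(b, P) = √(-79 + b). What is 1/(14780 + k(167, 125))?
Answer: 3695/54612078 - √22/109224156 ≈ 6.7616e-5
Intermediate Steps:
1/(14780 + k(167, 125)) = 1/(14780 + √(-79 + 167)) = 1/(14780 + √88) = 1/(14780 + 2*√22)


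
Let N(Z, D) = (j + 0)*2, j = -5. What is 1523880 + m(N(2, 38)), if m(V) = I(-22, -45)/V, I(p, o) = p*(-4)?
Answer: 7619356/5 ≈ 1.5239e+6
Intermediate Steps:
N(Z, D) = -10 (N(Z, D) = (-5 + 0)*2 = -5*2 = -10)
I(p, o) = -4*p
m(V) = 88/V (m(V) = (-4*(-22))/V = 88/V)
1523880 + m(N(2, 38)) = 1523880 + 88/(-10) = 1523880 + 88*(-⅒) = 1523880 - 44/5 = 7619356/5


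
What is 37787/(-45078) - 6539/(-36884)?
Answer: -549485333/831328476 ≈ -0.66097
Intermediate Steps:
37787/(-45078) - 6539/(-36884) = 37787*(-1/45078) - 6539*(-1/36884) = -37787/45078 + 6539/36884 = -549485333/831328476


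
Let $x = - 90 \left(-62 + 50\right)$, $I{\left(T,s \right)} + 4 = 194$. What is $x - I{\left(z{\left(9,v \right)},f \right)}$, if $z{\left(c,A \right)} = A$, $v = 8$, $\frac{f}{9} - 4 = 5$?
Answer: $890$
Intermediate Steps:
$f = 81$ ($f = 36 + 9 \cdot 5 = 36 + 45 = 81$)
$I{\left(T,s \right)} = 190$ ($I{\left(T,s \right)} = -4 + 194 = 190$)
$x = 1080$ ($x = \left(-90\right) \left(-12\right) = 1080$)
$x - I{\left(z{\left(9,v \right)},f \right)} = 1080 - 190 = 890$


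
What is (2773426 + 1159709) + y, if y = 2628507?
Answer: 6561642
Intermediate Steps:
(2773426 + 1159709) + y = (2773426 + 1159709) + 2628507 = 3933135 + 2628507 = 6561642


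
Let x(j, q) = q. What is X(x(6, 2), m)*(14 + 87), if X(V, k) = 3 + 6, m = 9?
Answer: 909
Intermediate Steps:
X(V, k) = 9
X(x(6, 2), m)*(14 + 87) = 9*(14 + 87) = 9*101 = 909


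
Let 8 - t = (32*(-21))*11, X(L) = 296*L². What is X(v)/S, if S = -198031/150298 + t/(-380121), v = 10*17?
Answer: -488725071070555200/76387946951 ≈ -6.3979e+6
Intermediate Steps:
v = 170
t = 7400 (t = 8 - 32*(-21)*11 = 8 - (-672)*11 = 8 - 1*(-7392) = 8 + 7392 = 7400)
S = -76387946951/57131426058 (S = -198031/150298 + 7400/(-380121) = -198031*1/150298 + 7400*(-1/380121) = -198031/150298 - 7400/380121 = -76387946951/57131426058 ≈ -1.3371)
X(v)/S = (296*170²)/(-76387946951/57131426058) = (296*28900)*(-57131426058/76387946951) = 8554400*(-57131426058/76387946951) = -488725071070555200/76387946951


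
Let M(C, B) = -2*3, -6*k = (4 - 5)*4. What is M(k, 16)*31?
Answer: -186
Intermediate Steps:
k = ⅔ (k = -(4 - 5)*4/6 = -(-1)*4/6 = -⅙*(-4) = ⅔ ≈ 0.66667)
M(C, B) = -6
M(k, 16)*31 = -6*31 = -186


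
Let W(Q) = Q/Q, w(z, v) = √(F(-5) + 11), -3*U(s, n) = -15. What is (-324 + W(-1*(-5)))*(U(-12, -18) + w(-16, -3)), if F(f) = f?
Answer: -1615 - 323*√6 ≈ -2406.2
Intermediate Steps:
U(s, n) = 5 (U(s, n) = -⅓*(-15) = 5)
w(z, v) = √6 (w(z, v) = √(-5 + 11) = √6)
W(Q) = 1
(-324 + W(-1*(-5)))*(U(-12, -18) + w(-16, -3)) = (-324 + 1)*(5 + √6) = -323*(5 + √6) = -1615 - 323*√6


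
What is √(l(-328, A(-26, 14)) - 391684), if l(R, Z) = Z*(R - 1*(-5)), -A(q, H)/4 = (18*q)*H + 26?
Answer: 6*I*√245091 ≈ 2970.4*I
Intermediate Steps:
A(q, H) = -104 - 72*H*q (A(q, H) = -4*((18*q)*H + 26) = -4*(18*H*q + 26) = -4*(26 + 18*H*q) = -104 - 72*H*q)
l(R, Z) = Z*(5 + R) (l(R, Z) = Z*(R + 5) = Z*(5 + R))
√(l(-328, A(-26, 14)) - 391684) = √((-104 - 72*14*(-26))*(5 - 328) - 391684) = √((-104 + 26208)*(-323) - 391684) = √(26104*(-323) - 391684) = √(-8431592 - 391684) = √(-8823276) = 6*I*√245091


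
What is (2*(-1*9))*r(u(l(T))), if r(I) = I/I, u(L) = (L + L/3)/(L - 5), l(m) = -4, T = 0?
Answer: -18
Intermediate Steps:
u(L) = 4*L/(3*(-5 + L)) (u(L) = (L + L*(⅓))/(-5 + L) = (L + L/3)/(-5 + L) = (4*L/3)/(-5 + L) = 4*L/(3*(-5 + L)))
r(I) = 1
(2*(-1*9))*r(u(l(T))) = (2*(-1*9))*1 = (2*(-9))*1 = -18*1 = -18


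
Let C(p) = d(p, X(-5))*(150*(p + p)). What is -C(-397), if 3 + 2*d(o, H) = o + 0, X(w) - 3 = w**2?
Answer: -23820000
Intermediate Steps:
X(w) = 3 + w**2
d(o, H) = -3/2 + o/2 (d(o, H) = -3/2 + (o + 0)/2 = -3/2 + o/2)
C(p) = 300*p*(-3/2 + p/2) (C(p) = (-3/2 + p/2)*(150*(p + p)) = (-3/2 + p/2)*(150*(2*p)) = (-3/2 + p/2)*(300*p) = 300*p*(-3/2 + p/2))
-C(-397) = -150*(-397)*(-3 - 397) = -150*(-397)*(-400) = -1*23820000 = -23820000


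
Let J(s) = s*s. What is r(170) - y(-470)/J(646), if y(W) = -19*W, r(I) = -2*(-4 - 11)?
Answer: 329225/10982 ≈ 29.979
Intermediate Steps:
r(I) = 30 (r(I) = -2*(-15) = 30)
J(s) = s²
r(170) - y(-470)/J(646) = 30 - (-19*(-470))/(646²) = 30 - 8930/417316 = 30 - 1*235/10982 = 30 - 235/10982 = 329225/10982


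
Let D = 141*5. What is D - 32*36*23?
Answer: -25791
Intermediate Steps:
D = 705
D - 32*36*23 = 705 - 32*36*23 = 705 - 1152*23 = 705 - 1*26496 = 705 - 26496 = -25791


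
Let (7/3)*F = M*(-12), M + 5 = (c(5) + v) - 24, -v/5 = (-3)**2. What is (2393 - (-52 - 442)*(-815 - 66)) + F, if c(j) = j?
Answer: -3027263/7 ≈ -4.3247e+5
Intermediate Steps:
v = -45 (v = -5*(-3)**2 = -5*9 = -45)
M = -69 (M = -5 + ((5 - 45) - 24) = -5 + (-40 - 24) = -5 - 64 = -69)
F = 2484/7 (F = 3*(-69*(-12))/7 = (3/7)*828 = 2484/7 ≈ 354.86)
(2393 - (-52 - 442)*(-815 - 66)) + F = (2393 - (-52 - 442)*(-815 - 66)) + 2484/7 = (2393 - (-494)*(-881)) + 2484/7 = (2393 - 1*435214) + 2484/7 = (2393 - 435214) + 2484/7 = -432821 + 2484/7 = -3027263/7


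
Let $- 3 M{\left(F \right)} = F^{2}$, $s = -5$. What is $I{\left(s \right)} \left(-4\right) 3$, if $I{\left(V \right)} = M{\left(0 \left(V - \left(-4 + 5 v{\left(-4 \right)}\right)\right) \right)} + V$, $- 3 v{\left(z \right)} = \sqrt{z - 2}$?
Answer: $60$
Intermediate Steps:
$v{\left(z \right)} = - \frac{\sqrt{-2 + z}}{3}$ ($v{\left(z \right)} = - \frac{\sqrt{z - 2}}{3} = - \frac{\sqrt{-2 + z}}{3}$)
$M{\left(F \right)} = - \frac{F^{2}}{3}$
$I{\left(V \right)} = V$ ($I{\left(V \right)} = - \frac{\left(0 \left(V + \left(- 5 \left(- \frac{\sqrt{-2 - 4}}{3}\right) + 4\right)\right)\right)^{2}}{3} + V = - \frac{\left(0 \left(V + \left(- 5 \left(- \frac{\sqrt{-6}}{3}\right) + 4\right)\right)\right)^{2}}{3} + V = - \frac{\left(0 \left(V + \left(- 5 \left(- \frac{i \sqrt{6}}{3}\right) + 4\right)\right)\right)^{2}}{3} + V = - \frac{\left(0 \left(V + \left(\frac{5 i \sqrt{6}}{3} + 4\right)\right)\right)^{2}}{3} + V = - \frac{\left(0 \left(V + \left(4 + \frac{5 i \sqrt{6}}{3}\right)\right)\right)^{2}}{3} + V = - \frac{\left(0 \left(4 + V + \frac{5 i \sqrt{6}}{3}\right)\right)^{2}}{3} + V = - \frac{0^{2}}{3} + V = \left(- \frac{1}{3}\right) 0 + V = 0 + V = V$)
$I{\left(s \right)} \left(-4\right) 3 = \left(-5\right) \left(-4\right) 3 = 20 \cdot 3 = 60$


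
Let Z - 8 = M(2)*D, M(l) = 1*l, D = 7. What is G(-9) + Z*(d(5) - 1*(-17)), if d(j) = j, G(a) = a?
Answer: 475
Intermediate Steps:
M(l) = l
Z = 22 (Z = 8 + 2*7 = 8 + 14 = 22)
G(-9) + Z*(d(5) - 1*(-17)) = -9 + 22*(5 - 1*(-17)) = -9 + 22*(5 + 17) = -9 + 22*22 = -9 + 484 = 475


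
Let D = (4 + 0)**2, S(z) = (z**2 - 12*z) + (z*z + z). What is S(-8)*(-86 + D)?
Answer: -15120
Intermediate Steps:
S(z) = -11*z + 2*z**2 (S(z) = (z**2 - 12*z) + (z**2 + z) = (z**2 - 12*z) + (z + z**2) = -11*z + 2*z**2)
D = 16 (D = 4**2 = 16)
S(-8)*(-86 + D) = (-8*(-11 + 2*(-8)))*(-86 + 16) = -8*(-11 - 16)*(-70) = -8*(-27)*(-70) = 216*(-70) = -15120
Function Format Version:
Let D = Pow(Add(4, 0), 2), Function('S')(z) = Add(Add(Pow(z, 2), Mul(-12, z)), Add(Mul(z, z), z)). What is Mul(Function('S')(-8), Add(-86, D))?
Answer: -15120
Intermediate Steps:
Function('S')(z) = Add(Mul(-11, z), Mul(2, Pow(z, 2))) (Function('S')(z) = Add(Add(Pow(z, 2), Mul(-12, z)), Add(Pow(z, 2), z)) = Add(Add(Pow(z, 2), Mul(-12, z)), Add(z, Pow(z, 2))) = Add(Mul(-11, z), Mul(2, Pow(z, 2))))
D = 16 (D = Pow(4, 2) = 16)
Mul(Function('S')(-8), Add(-86, D)) = Mul(Mul(-8, Add(-11, Mul(2, -8))), Add(-86, 16)) = Mul(Mul(-8, Add(-11, -16)), -70) = Mul(Mul(-8, -27), -70) = Mul(216, -70) = -15120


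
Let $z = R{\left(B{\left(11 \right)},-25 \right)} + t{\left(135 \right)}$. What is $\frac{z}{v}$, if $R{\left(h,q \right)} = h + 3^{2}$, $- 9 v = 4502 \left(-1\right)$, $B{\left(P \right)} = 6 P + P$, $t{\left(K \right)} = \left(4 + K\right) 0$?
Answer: $\frac{387}{2251} \approx 0.17192$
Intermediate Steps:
$t{\left(K \right)} = 0$
$B{\left(P \right)} = 7 P$
$v = \frac{4502}{9}$ ($v = - \frac{4502 \left(-1\right)}{9} = \left(- \frac{1}{9}\right) \left(-4502\right) = \frac{4502}{9} \approx 500.22$)
$R{\left(h,q \right)} = 9 + h$ ($R{\left(h,q \right)} = h + 9 = 9 + h$)
$z = 86$ ($z = \left(9 + 7 \cdot 11\right) + 0 = \left(9 + 77\right) + 0 = 86 + 0 = 86$)
$\frac{z}{v} = \frac{86}{\frac{4502}{9}} = 86 \cdot \frac{9}{4502} = \frac{387}{2251}$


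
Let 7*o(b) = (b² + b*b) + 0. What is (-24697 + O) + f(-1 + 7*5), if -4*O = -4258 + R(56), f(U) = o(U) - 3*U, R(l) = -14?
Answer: -163805/7 ≈ -23401.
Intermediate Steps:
o(b) = 2*b²/7 (o(b) = ((b² + b*b) + 0)/7 = ((b² + b²) + 0)/7 = (2*b² + 0)/7 = (2*b²)/7 = 2*b²/7)
f(U) = -3*U + 2*U²/7 (f(U) = 2*U²/7 - 3*U = -3*U + 2*U²/7)
O = 1068 (O = -(-4258 - 14)/4 = -¼*(-4272) = 1068)
(-24697 + O) + f(-1 + 7*5) = (-24697 + 1068) + (-1 + 7*5)*(-21 + 2*(-1 + 7*5))/7 = -23629 + (-1 + 35)*(-21 + 2*(-1 + 35))/7 = -23629 + (⅐)*34*(-21 + 2*34) = -23629 + (⅐)*34*(-21 + 68) = -23629 + (⅐)*34*47 = -23629 + 1598/7 = -163805/7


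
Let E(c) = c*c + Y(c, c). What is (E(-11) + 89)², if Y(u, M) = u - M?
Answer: 44100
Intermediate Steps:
E(c) = c² (E(c) = c*c + (c - c) = c² + 0 = c²)
(E(-11) + 89)² = ((-11)² + 89)² = (121 + 89)² = 210² = 44100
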